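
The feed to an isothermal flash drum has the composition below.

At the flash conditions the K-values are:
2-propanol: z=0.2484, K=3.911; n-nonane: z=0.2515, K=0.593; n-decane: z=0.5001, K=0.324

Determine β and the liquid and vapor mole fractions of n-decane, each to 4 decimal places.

β = 0.1636, x_n-decane = 0.5623, y_n-decane = 0.1822

Let β = V/F and solve Σ zᵢ(Kᵢ−1)/(1+β(Kᵢ−1)) = 0.
g(0) = ΣzᵢKᵢ − 1 = 0.2827 and g(1) = 1 − Σzᵢ/Kᵢ = -1.0311, so a root lies in (0, 1).
Iterate (Newton) starting at β = 0.5:
  β = 0.5000: g = -0.34471, g' = -0.9362 → β = 0.1318
  β = 0.1318: g = 0.04327, g' = -1.4213 → β = 0.1623
  β = 0.1623: g = 0.00180, g' = -1.3071 → β = 0.1636
Converged at β = 0.1636.
Compositions from xᵢ = zᵢ/(1+β(Kᵢ−1)), yᵢ = Kᵢxᵢ:
  2-propanol: x = 0.1683, y = 0.6580
  n-nonane: x = 0.2694, y = 0.1598
  n-decane: x = 0.5623, y = 0.1822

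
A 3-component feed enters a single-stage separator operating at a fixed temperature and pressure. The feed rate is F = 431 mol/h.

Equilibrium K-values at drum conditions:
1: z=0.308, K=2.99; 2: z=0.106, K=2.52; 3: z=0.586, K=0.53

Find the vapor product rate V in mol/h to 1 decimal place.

Let ψ = V/F and solve Σ zᵢ(Kᵢ−1)/(1+ψ(Kᵢ−1)) = 0.
Feasibility: ΣzᵢKᵢ = 1.499, Σzᵢ/Kᵢ = 1.251 — both > 1, two phases present.
Newton iteration, ψ⁰ = 0.58:
  ψ = 0.580: g = -0.0085, g' = -0.577 → ψ = 0.565
Converged at ψ = 0.565.
Then V = ψ·F = 0.5653·431 = 243.7 mol/h and L = F − V = 187.3 mol/h.

V = 243.7 mol/h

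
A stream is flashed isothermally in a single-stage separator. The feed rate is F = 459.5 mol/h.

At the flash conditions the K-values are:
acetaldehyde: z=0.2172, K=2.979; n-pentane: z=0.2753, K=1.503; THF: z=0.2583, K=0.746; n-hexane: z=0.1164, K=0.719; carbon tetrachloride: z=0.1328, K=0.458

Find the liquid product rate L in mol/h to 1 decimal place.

L = 72.9 mol/h

Material balance + equilibrium reduce to Σ zᵢ(Kᵢ−1)/(1+ψ(Kᵢ−1)) = 0.
Feasibility: ΣzᵢKᵢ = 1.3980, Σzᵢ/Kᵢ = 1.0542 — both > 1, two phases present.
Newton–Raphson from ψ = 0.52:
  ψ = 0.5200: g = 0.10748, g' = -0.3607 → ψ = 0.8179
  ψ = 0.8179: g = 0.00767, g' = -0.3269 → ψ = 0.8414
  ψ = 0.8414: g = -0.00002, g' = -0.3287 → ψ = 0.8413
Converged at ψ = 0.8413.
Then V = ψ·F = 0.8413·459.5 = 386.6 mol/h and L = F − V = 72.9 mol/h.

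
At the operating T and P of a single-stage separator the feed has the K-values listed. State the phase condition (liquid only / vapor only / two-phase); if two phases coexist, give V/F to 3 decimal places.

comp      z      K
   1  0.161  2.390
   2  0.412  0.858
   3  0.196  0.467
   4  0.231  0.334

ΣzᵢKᵢ = 0.907; Σzᵢ/Kᵢ = 1.659.
Since ΣzᵢKᵢ < 1 the mixture is below its bubble point — single liquid phase.

liquid only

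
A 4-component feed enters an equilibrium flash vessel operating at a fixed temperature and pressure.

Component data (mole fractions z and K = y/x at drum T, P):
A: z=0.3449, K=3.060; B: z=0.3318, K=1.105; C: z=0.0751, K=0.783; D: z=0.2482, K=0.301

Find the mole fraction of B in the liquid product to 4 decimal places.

Rachford–Rice: g(V/F) = Σ zᵢ(Kᵢ−1)/(1+V/F(Kᵢ−1)) = 0.
g(0) = ΣzᵢKᵢ − 1 = 0.5555 and g(1) = 1 − Σzᵢ/Kᵢ = -0.3335, so a root lies in (0, 1).
Newton iteration, V/F⁰ = 0.35:
  V/F = 0.3500: g = 0.19912, g' = -0.7143 → V/F = 0.6288
  V/F = 0.6288: g = 0.01381, g' = -0.6718 → V/F = 0.6493
  V/F = 0.6493: g = -0.00011, g' = -0.6825 → V/F = 0.6492
Converged at V/F = 0.6492.
Compositions from xᵢ = zᵢ/(1+V/F(Kᵢ−1)), yᵢ = Kᵢxᵢ:
  A: x = 0.1476, y = 0.4515
  B: x = 0.3106, y = 0.3432
  C: x = 0.0874, y = 0.0684
  D: x = 0.4544, y = 0.1368

x_B = 0.3106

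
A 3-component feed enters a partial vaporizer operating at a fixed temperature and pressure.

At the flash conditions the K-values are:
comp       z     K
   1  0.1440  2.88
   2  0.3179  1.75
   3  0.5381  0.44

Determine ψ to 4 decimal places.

ψ = 0.3097

Material balance + equilibrium reduce to Σ zᵢ(Kᵢ−1)/(1+ψ(Kᵢ−1)) = 0.
g(0) = ΣzᵢKᵢ − 1 = 0.2078 and g(1) = 1 − Σzᵢ/Kᵢ = -0.4546, so a root lies in (0, 1).
Newton iteration, ψ⁰ = 0.34:
  ψ = 0.3400: g = -0.01707, g' = -0.5604 → ψ = 0.3095
  ψ = 0.3095: g = 0.00011, g' = -0.5681 → ψ = 0.3097
Converged at ψ = 0.3097.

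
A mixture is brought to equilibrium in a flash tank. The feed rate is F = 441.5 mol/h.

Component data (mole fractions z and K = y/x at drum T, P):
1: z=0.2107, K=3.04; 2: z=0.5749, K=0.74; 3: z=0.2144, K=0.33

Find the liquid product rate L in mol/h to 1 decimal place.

Let β = V/F and solve Σ zᵢ(Kᵢ−1)/(1+β(Kᵢ−1)) = 0.
Feasibility: ΣzᵢKᵢ = 1.1367, Σzᵢ/Kᵢ = 1.4959 — both > 1, two phases present.
Iterate (Newton) starting at β = 0.35:
  β = 0.3500: g = -0.10132, g' = -0.5097 → β = 0.1512
  β = 0.1512: g = 0.01304, g' = -0.6734 → β = 0.1706
  β = 0.1706: g = 0.00025, g' = -0.6478 → β = 0.1710
Converged at β = 0.1710.
Then V = β·F = 0.1710·441.5 = 75.5 mol/h and L = F − V = 366.0 mol/h.

L = 366.0 mol/h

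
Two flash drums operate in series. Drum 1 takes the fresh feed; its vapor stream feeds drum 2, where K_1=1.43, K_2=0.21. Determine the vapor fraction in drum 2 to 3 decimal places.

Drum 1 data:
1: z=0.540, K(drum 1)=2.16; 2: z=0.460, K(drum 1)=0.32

V/F (drum 2) = 0.541

Drum 1:
Binary case is linear: z₁(K₁−1)(1+ψ₁(K₂−1)) + z₂(K₂−1)(1+ψ₁(K₁−1)) = 0
⇒ ψ₁ = [z₁(K₁−1)+z₂(K₂−1)] / [−(K₁−1)(K₂−1)] = 0.3136/0.7888 = 0.398
Drum-1 compositions:
  1: x = 0.370, y = 0.798
  2: x = 0.630, y = 0.202
Drum-2 feed = drum-1 vapor: z₂ = (0.7983, 0.2017).
Drum 2:
Material balance + equilibrium reduce to Σ zᵢ(Kᵢ−1)/(1+ψ₂(Kᵢ−1)) = 0.
Check two-phase: ΣzᵢKᵢ = 1.184 > 1 and Σzᵢ/Kᵢ = 1.519 > 1, so g(0) = 0.184 > 0 and g(1) = -0.519 < 0.
Binary case is linear: z₁(K₁−1)(1+ψ₂(K₂−1)) + z₂(K₂−1)(1+ψ₂(K₁−1)) = 0
⇒ ψ₂ = [z₁(K₁−1)+z₂(K₂−1)] / [−(K₁−1)(K₂−1)] = 0.1839/0.3397 = 0.541
  1: x = 0.648, y = 0.926
  2: x = 0.352, y = 0.074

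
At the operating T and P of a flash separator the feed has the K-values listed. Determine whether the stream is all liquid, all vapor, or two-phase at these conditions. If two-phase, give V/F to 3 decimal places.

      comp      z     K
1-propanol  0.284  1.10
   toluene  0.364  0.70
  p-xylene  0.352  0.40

all liquid

ΣzᵢKᵢ = 0.708; Σzᵢ/Kᵢ = 1.658.
Since ΣzᵢKᵢ < 1 the mixture is below its bubble point — single liquid phase.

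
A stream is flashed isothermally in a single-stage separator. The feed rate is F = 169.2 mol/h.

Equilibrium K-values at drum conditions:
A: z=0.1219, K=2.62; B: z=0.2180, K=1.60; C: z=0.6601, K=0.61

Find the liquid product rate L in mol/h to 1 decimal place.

L = 141.4 mol/h

Rachford–Rice: g(ψ) = Σ zᵢ(Kᵢ−1)/(1+ψ(Kᵢ−1)) = 0.
g(0) = ΣzᵢKᵢ − 1 = 0.0708 and g(1) = 1 − Σzᵢ/Kᵢ = -0.2649, so a root lies in (0, 1).
Newton iteration, ψ⁰ = 0.5:
  ψ = 0.5000: g = -0.11008, g' = -0.2990 → ψ = 0.1319
  ψ = 0.1319: g = 0.01253, g' = -0.3962 → ψ = 0.1635
  ψ = 0.1635: g = 0.00027, g' = -0.3796 → ψ = 0.1642
Converged at ψ = 0.1642.
Then V = ψ·F = 0.1642·169.2 = 27.8 mol/h and L = F − V = 141.4 mol/h.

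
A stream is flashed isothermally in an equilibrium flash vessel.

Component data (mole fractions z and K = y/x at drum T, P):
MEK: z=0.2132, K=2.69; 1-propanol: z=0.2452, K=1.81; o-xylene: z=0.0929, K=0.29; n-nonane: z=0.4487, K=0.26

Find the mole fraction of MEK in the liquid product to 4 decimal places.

Rachford–Rice: g(ψ) = Σ zᵢ(Kᵢ−1)/(1+ψ(Kᵢ−1)) = 0.
Check two-phase: ΣzᵢKᵢ = 1.1609 > 1 and Σzᵢ/Kᵢ = 2.2608 > 1, so g(0) = 0.1609 > 0 and g(1) = -1.2608 < 0.
Iterate (Newton) starting at ψ = 0.64:
  ψ = 0.6400: g = -0.44777, g' = -1.2543 → ψ = 0.2830
  ψ = 0.2830: g = -0.09725, g' = -0.8516 → ψ = 0.1688
  ψ = 0.1688: g = 0.00066, g' = -0.8744 → ψ = 0.1696
Converged at ψ = 0.1696.
Compositions from xᵢ = zᵢ/(1+ψ(Kᵢ−1)), yᵢ = Kᵢxᵢ:
  MEK: x = 0.1657, y = 0.4458
  1-propanol: x = 0.2156, y = 0.3902
  o-xylene: x = 0.1056, y = 0.0306
  n-nonane: x = 0.5131, y = 0.1334

x_MEK = 0.1657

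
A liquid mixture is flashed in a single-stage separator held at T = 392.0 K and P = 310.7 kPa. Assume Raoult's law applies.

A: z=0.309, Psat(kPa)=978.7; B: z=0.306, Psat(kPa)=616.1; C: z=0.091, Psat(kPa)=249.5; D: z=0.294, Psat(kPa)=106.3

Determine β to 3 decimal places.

Raoult's law: Kᵢ = Pᵢˢᵃᵗ/P = Pᵢˢᵃᵗ/310.7.
  K_A = 978.7/310.7 = 3.14998, K_B = 616.1/310.7 = 1.98294, K_C = 249.5/310.7 = 0.80303, K_D = 106.3/310.7 = 0.34213
Rachford–Rice: g(β) = Σ zᵢ(Kᵢ−1)/(1+β(Kᵢ−1)) = 0.
g(0) = ΣzᵢKᵢ − 1 = 0.754 and g(1) = 1 − Σzᵢ/Kᵢ = -0.225, so a root lies in (0, 1).
Newton iteration, β⁰ = 0.5:
  β = 0.500: g = 0.2137, g' = -0.752 → β = 0.784
  β = 0.784: g = -0.0037, g' = -0.840 → β = 0.780
Converged at β = 0.780.

β = 0.780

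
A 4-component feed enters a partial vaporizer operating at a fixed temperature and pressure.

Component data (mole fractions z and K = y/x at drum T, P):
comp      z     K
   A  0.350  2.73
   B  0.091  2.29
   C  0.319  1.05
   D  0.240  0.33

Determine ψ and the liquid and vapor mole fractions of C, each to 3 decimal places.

ψ = 0.772, x_C = 0.307, y_C = 0.322

Newton–Raphson from ψ = 0.61:
  ψ = 0.610: g = 0.1038, g' = -0.604 → ψ = 0.782
  ψ = 0.782: g = -0.0065, g' = -0.703 → ψ = 0.773
  ψ = 0.773: g = -0.0000, g' = -0.694 → ψ = 0.772
Converged at ψ = 0.772.
Compositions from xᵢ = zᵢ/(1+ψ(Kᵢ−1)), yᵢ = Kᵢxᵢ:
  A: x = 0.150, y = 0.409
  B: x = 0.046, y = 0.104
  C: x = 0.307, y = 0.322
  D: x = 0.497, y = 0.164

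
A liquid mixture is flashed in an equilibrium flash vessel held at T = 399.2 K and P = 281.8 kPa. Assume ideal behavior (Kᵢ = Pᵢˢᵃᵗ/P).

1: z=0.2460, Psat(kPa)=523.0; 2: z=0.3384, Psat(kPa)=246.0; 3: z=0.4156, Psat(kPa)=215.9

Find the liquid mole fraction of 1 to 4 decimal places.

Raoult's law: Kᵢ = Pᵢˢᵃᵗ/P = Pᵢˢᵃᵗ/281.8.
  K_1 = 523.0/281.8 = 1.855926, K_2 = 246.0/281.8 = 0.872960, K_3 = 215.9/281.8 = 0.766146
Let β = V/F and solve Σ zᵢ(Kᵢ−1)/(1+β(Kᵢ−1)) = 0.
Check two-phase: ΣzᵢKᵢ = 1.0704 > 1 and Σzᵢ/Kᵢ = 1.0627 > 1, so g(0) = 0.0704 > 0 and g(1) = -0.0627 < 0.
Iterate (Newton) starting at β = 0.5:
  β = 0.5000: g = -0.00851, g' = -0.1238 → β = 0.4312
  β = 0.4312: g = 0.00022, g' = -0.1304 → β = 0.4329
Converged at β = 0.4329.
Compositions from xᵢ = zᵢ/(1+β(Kᵢ−1)), yᵢ = Kᵢxᵢ:
  1: x = 0.1795, y = 0.3331
  2: x = 0.3581, y = 0.3126
  3: x = 0.4624, y = 0.3543

x_1 = 0.1795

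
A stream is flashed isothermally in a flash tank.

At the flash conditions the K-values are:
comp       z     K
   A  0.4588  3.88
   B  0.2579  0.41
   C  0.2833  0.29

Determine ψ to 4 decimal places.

Rachford–Rice: g(ψ) = Σ zᵢ(Kᵢ−1)/(1+ψ(Kᵢ−1)) = 0.
Check two-phase: ΣzᵢKᵢ = 1.9680 > 1 and Σzᵢ/Kᵢ = 1.7242 > 1, so g(0) = 0.9680 > 0 and g(1) = -0.7242 < 0.
Newton–Raphson from ψ = 0.68:
  ψ = 0.6800: g = -0.19638, g' = -1.2191 → ψ = 0.5189
  ψ = 0.5189: g = -0.00807, g' = -1.1561 → ψ = 0.5119
Converged at ψ = 0.5119.

ψ = 0.5119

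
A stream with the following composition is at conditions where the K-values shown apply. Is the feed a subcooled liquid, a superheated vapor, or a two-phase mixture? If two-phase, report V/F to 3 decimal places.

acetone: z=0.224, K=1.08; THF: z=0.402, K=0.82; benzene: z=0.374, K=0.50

subcooled liquid

ΣzᵢKᵢ = 0.759; Σzᵢ/Kᵢ = 1.446.
Since ΣzᵢKᵢ < 1 the mixture is below its bubble point — single liquid phase.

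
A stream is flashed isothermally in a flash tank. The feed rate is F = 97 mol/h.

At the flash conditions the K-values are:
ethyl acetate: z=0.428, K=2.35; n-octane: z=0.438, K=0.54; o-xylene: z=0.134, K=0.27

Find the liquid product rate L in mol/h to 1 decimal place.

Material balance + equilibrium reduce to Σ zᵢ(Kᵢ−1)/(1+V/F(Kᵢ−1)) = 0.
Feasibility: ΣzᵢKᵢ = 1.278, Σzᵢ/Kᵢ = 1.490 — both > 1, two phases present.
Iterate (Newton) starting at V/F = 0.5:
  V/F = 0.500: g = -0.0708, g' = -0.611 → V/F = 0.384
Converged at V/F = 0.384.
Then V = V/F·F = 0.3838·97 = 37.2 mol/h and L = F − V = 59.8 mol/h.

L = 59.8 mol/h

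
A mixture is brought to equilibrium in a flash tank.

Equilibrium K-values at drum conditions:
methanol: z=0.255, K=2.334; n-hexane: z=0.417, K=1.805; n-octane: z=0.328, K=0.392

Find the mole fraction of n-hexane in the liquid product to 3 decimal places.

Rachford–Rice: g(V/F) = Σ zᵢ(Kᵢ−1)/(1+V/F(Kᵢ−1)) = 0.
Check two-phase: ΣzᵢKᵢ = 1.476 > 1 and Σzᵢ/Kᵢ = 1.177 > 1, so g(0) = 0.476 > 0 and g(1) = -0.177 < 0.
Newton iteration, V/F⁰ = 0.5:
  V/F = 0.500: g = 0.1569, g' = -0.551 → V/F = 0.785
  V/F = 0.785: g = -0.0095, g' = -0.653 → V/F = 0.770
Converged at V/F = 0.770.
Compositions from xᵢ = zᵢ/(1+V/F(Kᵢ−1)), yᵢ = Kᵢxᵢ:
  methanol: x = 0.126, y = 0.294
  n-hexane: x = 0.257, y = 0.465
  n-octane: x = 0.617, y = 0.242

x_n-hexane = 0.257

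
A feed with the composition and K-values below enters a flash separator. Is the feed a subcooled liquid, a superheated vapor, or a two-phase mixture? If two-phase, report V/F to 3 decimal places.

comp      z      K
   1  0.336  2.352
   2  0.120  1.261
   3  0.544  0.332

two-phase, V/F = 0.155

ΣzᵢKᵢ = 1.122; Σzᵢ/Kᵢ = 1.877.
Both exceed 1, so a two-phase solution exists.
Let ψ = V/F and solve Σ zᵢ(Kᵢ−1)/(1+ψ(Kᵢ−1)) = 0.
Iterate (Newton) starting at ψ = 0.7:
  ψ = 0.700: g = -0.4227, g' = -1.024 → ψ = 0.287
  ψ = 0.287: g = -0.0934, g' = -0.697 → ψ = 0.153
  ψ = 0.153: g = 0.0015, g' = -0.730 → ψ = 0.155
Converged at ψ = 0.155.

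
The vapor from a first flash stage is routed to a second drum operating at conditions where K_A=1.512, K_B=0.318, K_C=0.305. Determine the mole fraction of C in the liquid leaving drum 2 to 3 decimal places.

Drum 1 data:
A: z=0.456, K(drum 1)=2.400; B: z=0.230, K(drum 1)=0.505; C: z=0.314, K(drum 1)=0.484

x_C (drum 2) = 0.243

Drum 1:
Newton iteration, ψ₁⁰ = 0.47:
  ψ₁ = 0.470: g = 0.0228, g' = -0.567 → ψ₁ = 0.510
Converged at ψ₁ = 0.510.
Drum-1 compositions:
  A: x = 0.266, y = 0.638
  B: x = 0.308, y = 0.155
  C: x = 0.426, y = 0.206
Drum-2 feed = drum-1 vapor: z₂ = (0.6383, 0.1554, 0.2063).
Drum 2:
Let ψ₂ = V/F and solve Σ zᵢ(Kᵢ−1)/(1+ψ₂(Kᵢ−1)) = 0.
Feasibility: ΣzᵢKᵢ = 1.077, Σzᵢ/Kᵢ = 1.587 — both > 1, two phases present.
Newton–Raphson from ψ₂ = 0.4:
  ψ₂ = 0.400: g = -0.0731, g' = -0.443 → ψ₂ = 0.235
  ψ₂ = 0.235: g = -0.0059, g' = -0.378 → ψ₂ = 0.219
Converged at ψ₂ = 0.219.
  A: x = 0.574, y = 0.868
  B: x = 0.183, y = 0.058
  C: x = 0.243, y = 0.074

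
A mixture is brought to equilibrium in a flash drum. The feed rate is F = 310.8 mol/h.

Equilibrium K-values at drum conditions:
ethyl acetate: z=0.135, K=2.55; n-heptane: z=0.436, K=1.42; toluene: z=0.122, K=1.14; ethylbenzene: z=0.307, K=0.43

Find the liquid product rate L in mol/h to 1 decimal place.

L = 120.5 mol/h

Newton iteration, β⁰ = 0.5:
  β = 0.500: g = 0.0404, g' = -0.353 → β = 0.615
  β = 0.615: g = -0.0009, g' = -0.372 → β = 0.612
Converged at β = 0.612.
Then V = β·F = 0.6122·310.8 = 190.3 mol/h and L = F − V = 120.5 mol/h.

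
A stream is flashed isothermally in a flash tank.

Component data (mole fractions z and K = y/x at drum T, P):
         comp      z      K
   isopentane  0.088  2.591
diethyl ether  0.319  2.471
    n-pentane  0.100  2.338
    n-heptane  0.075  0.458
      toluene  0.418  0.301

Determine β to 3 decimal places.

β = 0.412

Material balance + equilibrium reduce to Σ zᵢ(Kᵢ−1)/(1+β(Kᵢ−1)) = 0.
Feasibility: ΣzᵢKᵢ = 1.410, Σzᵢ/Kᵢ = 1.758 — both > 1, two phases present.
Newton–Raphson from β = 0.36:
  β = 0.360: g = 0.0452, g' = -0.865 → β = 0.412
Converged at β = 0.412.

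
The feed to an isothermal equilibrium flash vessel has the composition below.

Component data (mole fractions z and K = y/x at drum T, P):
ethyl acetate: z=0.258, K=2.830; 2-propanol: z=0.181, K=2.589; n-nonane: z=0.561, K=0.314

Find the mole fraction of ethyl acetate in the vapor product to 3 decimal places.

y_ethyl acetate = 0.463

Iterate (Newton) starting at β = 0.5:
  β = 0.500: g = -0.1789, g' = -0.989 → β = 0.319
  β = 0.319: g = -0.0038, g' = -0.978 → β = 0.315
Converged at β = 0.315.
Compositions from xᵢ = zᵢ/(1+β(Kᵢ−1)), yᵢ = Kᵢxᵢ:
  ethyl acetate: x = 0.164, y = 0.463
  2-propanol: x = 0.121, y = 0.312
  n-nonane: x = 0.716, y = 0.225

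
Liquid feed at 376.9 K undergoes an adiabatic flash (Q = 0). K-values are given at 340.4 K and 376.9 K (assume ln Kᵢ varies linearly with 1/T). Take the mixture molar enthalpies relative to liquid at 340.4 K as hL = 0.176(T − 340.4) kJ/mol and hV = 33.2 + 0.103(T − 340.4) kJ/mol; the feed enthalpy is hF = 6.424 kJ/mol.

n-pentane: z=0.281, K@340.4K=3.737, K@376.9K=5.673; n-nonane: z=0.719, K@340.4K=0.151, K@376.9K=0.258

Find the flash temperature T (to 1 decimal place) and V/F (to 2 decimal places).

T = 353.0 K, V/F = 0.13

Adiabatic flash: solve Rachford–Rice at each trial T, then check hF = ψ·hV(T) + (1−ψ)·hL(T).
  T = 340.4 K: K = (3.737, 0.151), RR gives ψ = 0.068, H_out = 2.267 kJ/mol
  T = 376.9 K: K = (5.673, 0.258), RR gives ψ = 0.225, H_out = 13.290 kJ/mol
  T = 358.6 K: K = (4.651, 0.200), RR gives ψ = 0.154, H_out = 8.120 kJ/mol
  T = 349.5 K: K = (4.181, 0.174), RR gives ψ = 0.114, H_out = 5.321 kJ/mol
  T = 354.1 K: K = (4.415, 0.187), RR gives ψ = 0.135, H_out = 6.762 kJ/mol
  T = 351.8 K: K = (4.297, 0.181), RR gives ψ = 0.125, H_out = 6.049 kJ/mol
Linear interpolation between T = 351.8 (H_out = 6.049) and T = 354.1 (H_out = 6.762) on hF = 6.424 gives T ≈ 353.0 K, at which ψ = 0.13.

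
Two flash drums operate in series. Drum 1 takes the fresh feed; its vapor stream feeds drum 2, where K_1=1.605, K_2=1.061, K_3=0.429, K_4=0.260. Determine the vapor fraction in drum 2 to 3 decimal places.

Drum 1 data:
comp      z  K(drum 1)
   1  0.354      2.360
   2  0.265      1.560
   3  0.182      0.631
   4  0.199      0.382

V/F (drum 2) = 0.204

Drum 1:
Rachford–Rice: g(ψ₁) = Σ zᵢ(Kᵢ−1)/(1+ψ₁(Kᵢ−1)) = 0.
g(0) = ΣzᵢKᵢ − 1 = 0.440 and g(1) = 1 − Σzᵢ/Kᵢ = -0.129, so a root lies in (0, 1).
Iterate (Newton) starting at ψ₁ = 0.41:
  ψ₁ = 0.410: g = 0.1859, g' = -0.496 → ψ₁ = 0.785
  ψ₁ = 0.785: g = 0.0024, g' = -0.529 → ψ₁ = 0.790
Converged at ψ₁ = 0.790.
Drum-1 compositions:
  1: x = 0.171, y = 0.403
  2: x = 0.184, y = 0.287
  3: x = 0.257, y = 0.162
  4: x = 0.389, y = 0.148
Drum-2 feed = drum-1 vapor: z₂ = (0.4028, 0.2866, 0.1621, 0.1485).
Drum 2:
Material balance + equilibrium reduce to Σ zᵢ(Kᵢ−1)/(1+ψ₂(Kᵢ−1)) = 0.
Feasibility: ΣzᵢKᵢ = 1.059, Σzᵢ/Kᵢ = 1.470 — both > 1, two phases present.
Newton iteration, ψ₂⁰ = 0.64:
  ψ₂ = 0.640: g = -0.1621, g' = -0.502 → ψ₂ = 0.317
  ψ₂ = 0.317: g = -0.0350, g' = -0.322 → ψ₂ = 0.209
  ψ₂ = 0.209: g = -0.0014, g' = -0.299 → ψ₂ = 0.204
Converged at ψ₂ = 0.204.
  1: x = 0.359, y = 0.575
  2: x = 0.283, y = 0.300
  3: x = 0.183, y = 0.079
  4: x = 0.175, y = 0.045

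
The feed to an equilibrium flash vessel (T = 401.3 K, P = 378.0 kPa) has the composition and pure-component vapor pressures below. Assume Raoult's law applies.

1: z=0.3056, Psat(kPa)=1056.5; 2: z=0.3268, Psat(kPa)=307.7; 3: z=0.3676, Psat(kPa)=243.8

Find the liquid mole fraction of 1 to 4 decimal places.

x_1 = 0.1356

Raoult's law: Kᵢ = Pᵢˢᵃᵗ/P = Pᵢˢᵃᵗ/378.0.
  K_1 = 1056.5/378.0 = 2.794974, K_2 = 307.7/378.0 = 0.814021, K_3 = 243.8/378.0 = 0.644974
Rachford–Rice: g(ψ) = Σ zᵢ(Kᵢ−1)/(1+ψ(Kᵢ−1)) = 0.
g(0) = ΣzᵢKᵢ − 1 = 0.3573 and g(1) = 1 − Σzᵢ/Kᵢ = -0.0807, so a root lies in (0, 1).
Iterate (Newton) starting at ψ = 0.5:
  ψ = 0.5000: g = 0.06341, g' = -0.3557 → ψ = 0.6783
  ψ = 0.6783: g = 0.00592, g' = -0.2954 → ψ = 0.6983
  ψ = 0.6983: g = 0.00005, g' = -0.2907 → ψ = 0.6985
Converged at ψ = 0.6985.
Compositions from xᵢ = zᵢ/(1+ψ(Kᵢ−1)), yᵢ = Kᵢxᵢ:
  1: x = 0.1356, y = 0.3790
  2: x = 0.3756, y = 0.3057
  3: x = 0.4888, y = 0.3153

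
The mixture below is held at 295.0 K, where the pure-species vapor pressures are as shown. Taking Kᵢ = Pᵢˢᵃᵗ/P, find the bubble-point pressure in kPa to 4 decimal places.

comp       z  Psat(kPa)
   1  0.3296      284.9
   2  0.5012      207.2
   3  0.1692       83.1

At the bubble point ψ → 0, so ΣzᵢKᵢ = 1 with Kᵢ = Pᵢˢᵃᵗ/P ⇒ P = ΣzᵢPᵢˢᵃᵗ.
P = 0.3296·284.9 + 0.5012·207.2 + 0.1692·83.1 = 211.8122 kPa

Pbub = 211.8122 kPa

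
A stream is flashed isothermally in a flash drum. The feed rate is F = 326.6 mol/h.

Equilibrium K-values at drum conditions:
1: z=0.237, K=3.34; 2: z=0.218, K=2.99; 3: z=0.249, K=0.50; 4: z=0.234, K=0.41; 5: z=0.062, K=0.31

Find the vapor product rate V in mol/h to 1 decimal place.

Newton–Raphson from V/F = 0.5:
  V/F = 0.500: g = 0.0459, g' = -0.836 → V/F = 0.555
  V/F = 0.555: g = 0.0006, g' = -0.817 → V/F = 0.556
Converged at V/F = 0.556.
Then V = V/F·F = 0.5556·326.6 = 181.5 mol/h and L = F − V = 145.1 mol/h.

V = 181.5 mol/h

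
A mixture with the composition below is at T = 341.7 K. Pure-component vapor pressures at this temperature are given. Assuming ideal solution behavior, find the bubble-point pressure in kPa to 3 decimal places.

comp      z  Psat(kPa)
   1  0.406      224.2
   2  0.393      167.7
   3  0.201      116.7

At the bubble point ψ → 0, so ΣzᵢKᵢ = 1 with Kᵢ = Pᵢˢᵃᵗ/P ⇒ P = ΣzᵢPᵢˢᵃᵗ.
P = 0.406·224.2 + 0.393·167.7 + 0.201·116.7 = 180.388 kPa

Pbub = 180.388 kPa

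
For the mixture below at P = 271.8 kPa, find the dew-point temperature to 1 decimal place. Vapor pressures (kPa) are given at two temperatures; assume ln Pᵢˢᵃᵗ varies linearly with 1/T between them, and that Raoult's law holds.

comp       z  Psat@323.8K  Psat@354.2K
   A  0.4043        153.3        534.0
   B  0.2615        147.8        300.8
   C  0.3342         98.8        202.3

T = 349.7 K

Dew-point temperature: Σzᵢ·P/Pᵢˢᵃᵗ(T) = 1. Interpolate ln Pᵢˢᵃᵗ = aᵢ + bᵢ/T.
  T = 323.8 K: ΣzᵢP/Pᵢˢᵃᵗ = 2.1171
  T = 354.2 K: ΣzᵢP/Pᵢˢᵃᵗ = 0.8911
  T = 339.0 K: ΣzᵢP/Pᵢˢᵃᵗ = 1.3375
  T = 346.6 K: ΣzᵢP/Pᵢˢᵃᵗ = 1.0852
  T = 350.4 K: ΣzᵢP/Pᵢˢᵃᵗ = 0.9820
  T = 348.5 K: ΣzᵢP/Pᵢˢᵃᵗ = 1.0319
Interpolating between 348.5 K and 350.4 K gives T ≈ 349.7 K.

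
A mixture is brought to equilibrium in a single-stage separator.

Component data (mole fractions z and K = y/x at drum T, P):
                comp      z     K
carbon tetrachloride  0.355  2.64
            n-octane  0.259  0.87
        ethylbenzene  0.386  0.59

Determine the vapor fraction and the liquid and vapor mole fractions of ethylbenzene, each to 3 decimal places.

ψ = 0.736, x_ethylbenzene = 0.553, y_ethylbenzene = 0.326

Material balance + equilibrium reduce to Σ zᵢ(Kᵢ−1)/(1+ψ(Kᵢ−1)) = 0.
Feasibility: ΣzᵢKᵢ = 1.390, Σzᵢ/Kᵢ = 1.086 — both > 1, two phases present.
Newton–Raphson from ψ = 0.5:
  ψ = 0.500: g = 0.0848, g' = -0.396 → ψ = 0.714
  ψ = 0.714: g = 0.0072, g' = -0.338 → ψ = 0.736
Converged at ψ = 0.736.
Compositions from xᵢ = zᵢ/(1+ψ(Kᵢ−1)), yᵢ = Kᵢxᵢ:
  carbon tetrachloride: x = 0.161, y = 0.425
  n-octane: x = 0.286, y = 0.249
  ethylbenzene: x = 0.553, y = 0.326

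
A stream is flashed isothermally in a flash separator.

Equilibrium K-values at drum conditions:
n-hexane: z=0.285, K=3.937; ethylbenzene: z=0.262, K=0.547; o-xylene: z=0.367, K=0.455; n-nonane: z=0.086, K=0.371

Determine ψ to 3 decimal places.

Iterate (Newton) starting at ψ = 0.42:
  ψ = 0.420: g = -0.1047, g' = -0.821 → ψ = 0.292
  ψ = 0.292: g = 0.0092, g' = -0.988 → ψ = 0.302
Converged at ψ = 0.302.

ψ = 0.302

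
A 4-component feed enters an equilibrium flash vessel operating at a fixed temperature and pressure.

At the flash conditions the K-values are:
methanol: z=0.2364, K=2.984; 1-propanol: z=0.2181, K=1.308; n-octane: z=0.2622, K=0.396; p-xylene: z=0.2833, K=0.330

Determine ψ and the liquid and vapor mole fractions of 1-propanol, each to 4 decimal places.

Let ψ = V/F and solve Σ zᵢ(Kᵢ−1)/(1+ψ(Kᵢ−1)) = 0.
g(0) = ΣzᵢKᵢ − 1 = 0.1880 and g(1) = 1 − Σzᵢ/Kᵢ = -0.7666, so a root lies in (0, 1).
Newton iteration, ψ⁰ = 0.5:
  ψ = 0.5000: g = -0.21866, g' = -0.7340 → ψ = 0.2021
  ψ = 0.2021: g = -0.00189, g' = -0.7867 → ψ = 0.1997
Converged at ψ = 0.1997.
Compositions from xᵢ = zᵢ/(1+ψ(Kᵢ−1)), yᵢ = Kᵢxᵢ:
  methanol: x = 0.1693, y = 0.5053
  1-propanol: x = 0.2055, y = 0.2687
  n-octane: x = 0.2982, y = 0.1181
  p-xylene: x = 0.3271, y = 0.1079

ψ = 0.1997, x_1-propanol = 0.2055, y_1-propanol = 0.2687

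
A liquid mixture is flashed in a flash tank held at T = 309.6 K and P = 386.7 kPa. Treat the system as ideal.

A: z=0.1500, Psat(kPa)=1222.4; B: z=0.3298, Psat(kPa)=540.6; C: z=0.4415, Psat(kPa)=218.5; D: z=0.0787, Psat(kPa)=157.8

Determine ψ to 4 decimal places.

Raoult's law: Kᵢ = Pᵢˢᵃᵗ/P = Pᵢˢᵃᵗ/386.7.
  K_A = 1222.4/386.7 = 3.161107, K_B = 540.6/386.7 = 1.397983, K_C = 218.5/386.7 = 0.565037, K_D = 157.8/386.7 = 0.408068
Let ψ = V/F and solve Σ zᵢ(Kᵢ−1)/(1+ψ(Kᵢ−1)) = 0.
g(0) = ΣzᵢKᵢ − 1 = 0.2168 and g(1) = 1 − Σzᵢ/Kᵢ = -0.2576, so a root lies in (0, 1).
Newton–Raphson from ψ = 0.5:
  ψ = 0.5000: g = -0.04630, g' = -0.3902 → ψ = 0.3814
  ψ = 0.3814: g = 0.00128, g' = -0.4160 → ψ = 0.3844
Converged at ψ = 0.3844.

ψ = 0.3844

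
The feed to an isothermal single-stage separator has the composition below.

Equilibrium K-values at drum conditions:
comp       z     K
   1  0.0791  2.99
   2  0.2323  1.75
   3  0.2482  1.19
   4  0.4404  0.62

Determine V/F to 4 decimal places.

Material balance + equilibrium reduce to Σ zᵢ(Kᵢ−1)/(1+V/F(Kᵢ−1)) = 0.
Check two-phase: ΣzᵢKᵢ = 1.2114 > 1 and Σzᵢ/Kᵢ = 1.0781 > 1, so g(0) = 0.2114 > 0 and g(1) = -0.0781 < 0.
Newton iteration, V/F⁰ = 0.35:
  V/F = 0.3500: g = 0.08198, g' = -0.2833 → V/F = 0.6394
  V/F = 0.6394: g = 0.00802, g' = -0.2384 → V/F = 0.6730
  V/F = 0.6730: g = 0.00003, g' = -0.2368 → V/F = 0.6731
Converged at V/F = 0.6731.

V/F = 0.6731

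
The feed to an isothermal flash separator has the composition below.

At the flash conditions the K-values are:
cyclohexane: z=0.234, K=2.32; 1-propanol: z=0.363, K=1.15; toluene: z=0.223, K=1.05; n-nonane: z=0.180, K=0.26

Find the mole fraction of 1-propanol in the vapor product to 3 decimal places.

Let ψ = V/F and solve Σ zᵢ(Kᵢ−1)/(1+ψ(Kᵢ−1)) = 0.
Feasibility: ΣzᵢKᵢ = 1.241, Σzᵢ/Kᵢ = 1.321 — both > 1, two phases present.
Newton–Raphson from ψ = 0.62:
  ψ = 0.620: g = -0.0156, g' = -0.467 → ψ = 0.587
  ψ = 0.587: g = -0.0004, g' = -0.445 → ψ = 0.586
Converged at ψ = 0.586.
Compositions from xᵢ = zᵢ/(1+ψ(Kᵢ−1)), yᵢ = Kᵢxᵢ:
  cyclohexane: x = 0.132, y = 0.306
  1-propanol: x = 0.334, y = 0.384
  toluene: x = 0.217, y = 0.227
  n-nonane: x = 0.318, y = 0.083

y_1-propanol = 0.384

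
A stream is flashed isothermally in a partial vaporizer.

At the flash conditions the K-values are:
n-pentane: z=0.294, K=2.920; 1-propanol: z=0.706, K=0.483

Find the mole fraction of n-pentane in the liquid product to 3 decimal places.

x_n-pentane = 0.212

Material balance + equilibrium reduce to Σ zᵢ(Kᵢ−1)/(1+β(Kᵢ−1)) = 0.
Check two-phase: ΣzᵢKᵢ = 1.199 > 1 and Σzᵢ/Kᵢ = 1.562 > 1, so g(0) = 0.199 > 0 and g(1) = -0.562 < 0.
Binary case is linear: z₁(K₁−1)(1+β(K₂−1)) + z₂(K₂−1)(1+β(K₁−1)) = 0
⇒ β = [z₁(K₁−1)+z₂(K₂−1)] / [−(K₁−1)(K₂−1)] = 0.1995/0.9926 = 0.201
Compositions from xᵢ = zᵢ/(1+β(Kᵢ−1)), yᵢ = Kᵢxᵢ:
  n-pentane: x = 0.212, y = 0.619
  1-propanol: x = 0.788, y = 0.381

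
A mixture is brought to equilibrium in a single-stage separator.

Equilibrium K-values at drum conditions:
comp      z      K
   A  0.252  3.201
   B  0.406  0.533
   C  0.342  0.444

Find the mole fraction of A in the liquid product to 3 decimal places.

Let β = V/F and solve Σ zᵢ(Kᵢ−1)/(1+β(Kᵢ−1)) = 0.
Check two-phase: ΣzᵢKᵢ = 1.175 > 1 and Σzᵢ/Kᵢ = 1.611 > 1, so g(0) = 0.175 > 0 and g(1) = -0.611 < 0.
Iterate (Newton) starting at β = 0.43:
  β = 0.430: g = -0.2022, g' = -0.643 → β = 0.116
  β = 0.116: g = 0.0383, g' = -0.995 → β = 0.154
  β = 0.154: g = 0.0017, g' = -0.910 → β = 0.156
Converged at β = 0.156.
Compositions from xᵢ = zᵢ/(1+β(Kᵢ−1)), yᵢ = Kᵢxᵢ:
  A: x = 0.188, y = 0.600
  B: x = 0.438, y = 0.233
  C: x = 0.375, y = 0.166

x_A = 0.188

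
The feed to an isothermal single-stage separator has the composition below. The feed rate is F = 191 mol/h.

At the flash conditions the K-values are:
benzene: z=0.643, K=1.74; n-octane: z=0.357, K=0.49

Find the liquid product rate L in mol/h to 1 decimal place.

L = 42.3 mol/h

Iterate (Newton) starting at ψ = 0.69:
  ψ = 0.690: g = 0.0341, g' = -0.375 → ψ = 0.781
  ψ = 0.781: g = -0.0009, g' = -0.398 → ψ = 0.778
Converged at ψ = 0.778.
Then V = ψ·F = 0.7784·191 = 148.7 mol/h and L = F − V = 42.3 mol/h.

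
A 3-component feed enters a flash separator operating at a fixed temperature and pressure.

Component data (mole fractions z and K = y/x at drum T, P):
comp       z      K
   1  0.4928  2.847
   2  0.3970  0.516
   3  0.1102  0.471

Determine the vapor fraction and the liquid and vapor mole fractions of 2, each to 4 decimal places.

ψ = 0.7226, x_2 = 0.6105, y_2 = 0.3150

Let ψ = V/F and solve Σ zᵢ(Kᵢ−1)/(1+ψ(Kᵢ−1)) = 0.
g(0) = ΣzᵢKᵢ − 1 = 0.6598 and g(1) = 1 − Σzᵢ/Kᵢ = -0.1764, so a root lies in (0, 1).
Newton iteration, ψ⁰ = 0.69:
  ψ = 0.6900: g = 0.01989, g' = -0.6111 → ψ = 0.7225
  ψ = 0.7225: g = 0.00004, g' = -0.6092 → ψ = 0.7226
Converged at ψ = 0.7226.
Compositions from xᵢ = zᵢ/(1+ψ(Kᵢ−1)), yᵢ = Kᵢxᵢ:
  1: x = 0.2111, y = 0.6009
  2: x = 0.6105, y = 0.3150
  3: x = 0.1784, y = 0.0840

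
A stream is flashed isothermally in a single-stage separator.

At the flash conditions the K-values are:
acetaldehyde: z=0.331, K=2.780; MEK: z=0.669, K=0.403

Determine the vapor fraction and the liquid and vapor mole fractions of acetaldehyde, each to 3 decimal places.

Rachford–Rice: g(ψ) = Σ zᵢ(Kᵢ−1)/(1+ψ(Kᵢ−1)) = 0.
Feasibility: ΣzᵢKᵢ = 1.190, Σzᵢ/Kᵢ = 1.779 — both > 1, two phases present.
Newton iteration, ψ⁰ = 0.5:
  ψ = 0.500: g = -0.2576, g' = -0.778 → ψ = 0.169
  ψ = 0.169: g = 0.0088, g' = -0.915 → ψ = 0.179
Converged at ψ = 0.179.
Compositions from xᵢ = zᵢ/(1+ψ(Kᵢ−1)), yᵢ = Kᵢxᵢ:
  acetaldehyde: x = 0.251, y = 0.698
  MEK: x = 0.749, y = 0.302

ψ = 0.179, x_acetaldehyde = 0.251, y_acetaldehyde = 0.698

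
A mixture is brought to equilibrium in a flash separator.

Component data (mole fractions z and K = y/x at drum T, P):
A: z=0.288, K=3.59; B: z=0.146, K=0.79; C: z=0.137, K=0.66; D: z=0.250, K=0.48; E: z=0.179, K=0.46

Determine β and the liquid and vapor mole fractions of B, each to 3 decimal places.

β = 0.388, x_B = 0.159, y_B = 0.126

Let β = V/F and solve Σ zᵢ(Kᵢ−1)/(1+β(Kᵢ−1)) = 0.
Check two-phase: ΣzᵢKᵢ = 1.442 > 1 and Σzᵢ/Kᵢ = 1.383 > 1, so g(0) = 0.442 > 0 and g(1) = -0.383 < 0.
Newton iteration, β⁰ = 0.52:
  β = 0.520: g = -0.0857, g' = -0.610 → β = 0.379
  β = 0.379: g = 0.0059, g' = -0.707 → β = 0.388
Converged at β = 0.388.
Compositions from xᵢ = zᵢ/(1+β(Kᵢ−1)), yᵢ = Kᵢxᵢ:
  A: x = 0.144, y = 0.516
  B: x = 0.159, y = 0.126
  C: x = 0.158, y = 0.104
  D: x = 0.313, y = 0.150
  E: x = 0.226, y = 0.104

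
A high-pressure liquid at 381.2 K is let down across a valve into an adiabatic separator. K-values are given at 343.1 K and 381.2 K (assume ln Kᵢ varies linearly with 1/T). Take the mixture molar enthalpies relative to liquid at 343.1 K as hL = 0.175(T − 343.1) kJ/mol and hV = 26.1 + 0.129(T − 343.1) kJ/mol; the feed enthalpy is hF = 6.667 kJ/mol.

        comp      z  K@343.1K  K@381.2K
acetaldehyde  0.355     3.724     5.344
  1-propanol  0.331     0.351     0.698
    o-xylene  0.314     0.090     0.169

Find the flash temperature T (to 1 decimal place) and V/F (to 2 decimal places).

T = 346.2 K, V/F = 0.24

Adiabatic flash: solve Rachford–Rice at each trial T, then check hF = ψ·hV(T) + (1−ψ)·hL(T).
  T = 343.1 K: K = (3.724, 0.351, 0.090), RR gives ψ = 0.218, H_out = 5.691 kJ/mol
  T = 381.2 K: K = (5.344, 0.698, 0.169), RR gives ψ = 0.442, H_out = 17.435 kJ/mol
  T = 362.1 K: K = (4.502, 0.504, 0.125), RR gives ψ = 0.326, H_out = 11.552 kJ/mol
  T = 352.6 K: K = (4.105, 0.422, 0.107), RR gives ψ = 0.272, H_out = 8.646 kJ/mol
  T = 347.9 K: K = (3.914, 0.386, 0.098), RR gives ψ = 0.246, H_out = 7.195 kJ/mol
  T = 345.5 K: K = (3.819, 0.368, 0.094), RR gives ψ = 0.232, H_out = 6.446 kJ/mol
Linear interpolation between T = 345.5 (H_out = 6.446) and T = 347.9 (H_out = 7.195) on hF = 6.667 gives T ≈ 346.2 K, at which ψ = 0.24.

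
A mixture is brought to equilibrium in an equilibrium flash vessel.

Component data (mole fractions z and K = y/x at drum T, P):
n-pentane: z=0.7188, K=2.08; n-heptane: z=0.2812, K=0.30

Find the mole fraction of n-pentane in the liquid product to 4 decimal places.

Rachford–Rice: g(V/F) = Σ zᵢ(Kᵢ−1)/(1+V/F(Kᵢ−1)) = 0.
g(0) = ΣzᵢKᵢ − 1 = 0.5795 and g(1) = 1 − Σzᵢ/Kᵢ = -0.2829, so a root lies in (0, 1).
Binary case is linear: z₁(K₁−1)(1+V/F(K₂−1)) + z₂(K₂−1)(1+V/F(K₁−1)) = 0
⇒ V/F = [z₁(K₁−1)+z₂(K₂−1)] / [−(K₁−1)(K₂−1)] = 0.57946/0.75600 = 0.7665
Compositions from xᵢ = zᵢ/(1+V/F(Kᵢ−1)), yᵢ = Kᵢxᵢ:
  n-pentane: x = 0.3933, y = 0.8180
  n-heptane: x = 0.6067, y = 0.1820

x_n-pentane = 0.3933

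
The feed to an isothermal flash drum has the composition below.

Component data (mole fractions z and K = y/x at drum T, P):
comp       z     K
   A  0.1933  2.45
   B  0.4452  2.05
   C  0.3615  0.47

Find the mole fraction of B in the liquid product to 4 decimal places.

Let β = V/F and solve Σ zᵢ(Kᵢ−1)/(1+β(Kᵢ−1)) = 0.
Check two-phase: ΣzᵢKᵢ = 1.5561 > 1 and Σzᵢ/Kᵢ = 1.0652 > 1, so g(0) = 0.5561 > 0 and g(1) = -0.0652 < 0.
Iterate (Newton) starting at β = 0.5:
  β = 0.5000: g = 0.20834, g' = -0.5356 → β = 0.8890
  β = 0.8890: g = 0.00193, g' = -0.5720 → β = 0.8924
Converged at β = 0.8924.
Compositions from xᵢ = zᵢ/(1+β(Kᵢ−1)), yᵢ = Kᵢxᵢ:
  A: x = 0.0843, y = 0.2065
  B: x = 0.2298, y = 0.4712
  C: x = 0.6859, y = 0.3224

x_B = 0.2298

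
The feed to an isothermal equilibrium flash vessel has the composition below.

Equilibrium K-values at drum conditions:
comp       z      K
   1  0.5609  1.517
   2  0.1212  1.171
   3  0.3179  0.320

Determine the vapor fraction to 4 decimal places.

Let ψ = V/F and solve Σ zᵢ(Kᵢ−1)/(1+ψ(Kᵢ−1)) = 0.
Feasibility: ΣzᵢKᵢ = 1.0945, Σzᵢ/Kᵢ = 1.4667 — both > 1, two phases present.
Newton iteration, ψ⁰ = 0.41:
  ψ = 0.4100: g = -0.04110, g' = -0.3878 → ψ = 0.3040
  ψ = 0.3040: g = -0.00220, g' = -0.3488 → ψ = 0.2977
Converged at ψ = 0.2977.

ψ = 0.2977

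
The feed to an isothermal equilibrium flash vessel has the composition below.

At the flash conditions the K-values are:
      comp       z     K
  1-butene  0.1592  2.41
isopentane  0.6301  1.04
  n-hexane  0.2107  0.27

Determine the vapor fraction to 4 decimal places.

Let ψ = V/F and solve Σ zᵢ(Kᵢ−1)/(1+ψ(Kᵢ−1)) = 0.
Check two-phase: ΣzᵢKᵢ = 1.0959 > 1 and Σzᵢ/Kᵢ = 1.4523 > 1, so g(0) = 0.0959 > 0 and g(1) = -0.4523 < 0.
Newton iteration, ψ⁰ = 0.5:
  ψ = 0.5000: g = -0.08586, g' = -0.3883 → ψ = 0.2789
  ψ = 0.2789: g = -0.00709, g' = -0.3411 → ψ = 0.2581
Converged at ψ = 0.2581.

ψ = 0.2581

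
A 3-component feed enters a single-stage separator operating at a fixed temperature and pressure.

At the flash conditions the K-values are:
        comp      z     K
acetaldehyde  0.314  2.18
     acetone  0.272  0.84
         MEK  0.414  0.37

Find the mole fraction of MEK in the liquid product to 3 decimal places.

Newton–Raphson from ψ = 0.67:
  ψ = 0.670: g = -0.2931, g' = -0.637 → ψ = 0.210
  ψ = 0.210: g = -0.0486, g' = -0.507 → ψ = 0.114
  ψ = 0.114: g = 0.0013, g' = -0.538 → ψ = 0.116
Converged at ψ = 0.116.
Compositions from xᵢ = zᵢ/(1+ψ(Kᵢ−1)), yᵢ = Kᵢxᵢ:
  acetaldehyde: x = 0.276, y = 0.602
  acetone: x = 0.277, y = 0.233
  MEK: x = 0.447, y = 0.165

x_MEK = 0.447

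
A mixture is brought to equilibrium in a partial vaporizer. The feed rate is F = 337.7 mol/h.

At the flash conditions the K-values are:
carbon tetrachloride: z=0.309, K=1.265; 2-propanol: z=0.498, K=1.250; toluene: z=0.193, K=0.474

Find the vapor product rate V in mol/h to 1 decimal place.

V = 263.2 mol/h

Material balance + equilibrium reduce to Σ zᵢ(Kᵢ−1)/(1+ψ(Kᵢ−1)) = 0.
Feasibility: ΣzᵢKᵢ = 1.105, Σzᵢ/Kᵢ = 1.050 — both > 1, two phases present.
Newton–Raphson from ψ = 0.5:
  ψ = 0.500: g = 0.0452, g' = -0.140 → ψ = 0.823
  ψ = 0.823: g = -0.0086, g' = -0.202 → ψ = 0.781
  ψ = 0.781: g = -0.0003, g' = -0.190 → ψ = 0.779
Converged at ψ = 0.779.
Then V = ψ·F = 0.7795·337.7 = 263.2 mol/h and L = F − V = 74.5 mol/h.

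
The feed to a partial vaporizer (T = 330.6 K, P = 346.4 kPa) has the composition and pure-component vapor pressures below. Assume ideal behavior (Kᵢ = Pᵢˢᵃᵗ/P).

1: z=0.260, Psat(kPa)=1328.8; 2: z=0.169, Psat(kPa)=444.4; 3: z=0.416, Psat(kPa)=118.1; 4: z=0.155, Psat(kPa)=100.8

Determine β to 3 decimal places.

β = 0.263

Raoult's law: Kᵢ = Pᵢˢᵃᵗ/P = Pᵢˢᵃᵗ/346.4.
  K_1 = 1328.8/346.4 = 3.83603, K_2 = 444.4/346.4 = 1.28291, K_3 = 118.1/346.4 = 0.34094, K_4 = 100.8/346.4 = 0.29099
Let β = V/F and solve Σ zᵢ(Kᵢ−1)/(1+β(Kᵢ−1)) = 0.
Feasibility: ΣzᵢKᵢ = 1.401, Σzᵢ/Kᵢ = 1.952 — both > 1, two phases present.
Newton iteration, β⁰ = 0.55:
  β = 0.550: g = -0.2808, g' = -0.983 → β = 0.264
  β = 0.264: g = -0.0014, g' = -1.078 → β = 0.263
Converged at β = 0.263.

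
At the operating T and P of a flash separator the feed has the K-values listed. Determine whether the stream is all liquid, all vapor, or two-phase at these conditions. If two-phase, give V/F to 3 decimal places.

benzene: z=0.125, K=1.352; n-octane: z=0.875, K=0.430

ΣzᵢKᵢ = 0.545; Σzᵢ/Kᵢ = 2.127.
Since ΣzᵢKᵢ < 1 the mixture is below its bubble point — single liquid phase.

all liquid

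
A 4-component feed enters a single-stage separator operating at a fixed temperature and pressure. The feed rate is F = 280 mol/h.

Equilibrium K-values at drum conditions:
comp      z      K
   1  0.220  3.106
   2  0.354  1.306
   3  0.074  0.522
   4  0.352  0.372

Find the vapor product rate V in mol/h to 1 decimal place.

Let ψ = V/F and solve Σ zᵢ(Kᵢ−1)/(1+ψ(Kᵢ−1)) = 0.
Feasibility: ΣzᵢKᵢ = 1.315, Σzᵢ/Kᵢ = 1.430 — both > 1, two phases present.
Newton–Raphson from ψ = 0.3:
  ψ = 0.300: g = 0.0695, g' = -0.628 → ψ = 0.411
  ψ = 0.411: g = 0.0028, g' = -0.585 → ψ = 0.415
Converged at ψ = 0.415.
Then V = ψ·F = 0.4154·280 = 116.3 mol/h and L = F − V = 163.7 mol/h.

V = 116.3 mol/h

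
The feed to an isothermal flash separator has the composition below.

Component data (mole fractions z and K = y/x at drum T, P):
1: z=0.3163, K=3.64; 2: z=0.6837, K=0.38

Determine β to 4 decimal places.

Let β = V/F and solve Σ zᵢ(Kᵢ−1)/(1+β(Kᵢ−1)) = 0.
g(0) = ΣzᵢKᵢ − 1 = 0.4111 and g(1) = 1 − Σzᵢ/Kᵢ = -0.8861, so a root lies in (0, 1).
Binary case is linear: z₁(K₁−1)(1+β(K₂−1)) + z₂(K₂−1)(1+β(K₁−1)) = 0
⇒ β = [z₁(K₁−1)+z₂(K₂−1)] / [−(K₁−1)(K₂−1)] = 0.41114/1.63680 = 0.2512

β = 0.2512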